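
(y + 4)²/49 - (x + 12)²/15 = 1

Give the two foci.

Center (-12, -4). The positive term is the y-term, so the transverse axis is vertical; a² = 49, b² = 15.
c² = a² + b² = 49 + 15 = 64, so c = 8.
Foci lie on the vertical axis through the center: (h, k ± c).

(-12, -12) and (-12, 4)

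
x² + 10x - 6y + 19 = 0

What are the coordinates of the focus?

Only x is squared. Complete the square in x: (x + 5)² = 6(y + 1).
Vertex (-5, -1); 4p = 6 so p = 3/2. Opens up.
Focus is p units from the vertex along the axis: (h, k + p).

(-5, 1/2)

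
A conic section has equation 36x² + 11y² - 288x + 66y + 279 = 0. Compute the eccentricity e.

36(x² - 8x) + 11(y² + 6y) = -279
Complete the square in x and y: 36(x - 4)² + 11(y + 3)² = -279 + 576 + 99 = 396
Divide through by 396 to get (x - 4)²/11 + (y + 3)²/36 = 1.
Ellipse, center (4, -3), major axis vertical; a² = 36, b² = 11.
c² = a² - b² = 25, so c = 5.
e = c/a = 5/6.

e = 5/6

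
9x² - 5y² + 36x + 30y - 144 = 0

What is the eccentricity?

e = √70/5

Group the x- and y-terms: 9(x² + 4x) -5(y² - 6y) = 144
Completing the square gives 9(x + 2)² -5(y - 3)² = 144 + 36 - 45 = 135.
Dividing both sides by 135: (x + 2)²/15 - (y - 3)²/27 = 1
Hyperbola, center (-2, 3), transverse axis horizontal; a² = 15, b² = 27.
c² = a² + b² = 42, so c = √42.
e = c/a = √42/√15 = √70/5.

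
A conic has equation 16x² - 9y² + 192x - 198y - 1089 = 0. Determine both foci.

(-16, -11) and (4, -11)

Rearranging, 16(x² + 12x) -9(y² + 22y) = 1089.
Complete the square: 16(x + 6)² -9(y + 11)² = 1089 + 576 - 1089 = 576
Divide through by 576 to get (x + 6)²/36 - (y + 11)²/64 = 1.
Hyperbola, center (-6, -11), transverse axis horizontal; a² = 36, b² = 64.
c² = a² + b² = 36 + 64 = 100, so c = 10.
Foci lie on the horizontal axis through the center: (h ± c, k).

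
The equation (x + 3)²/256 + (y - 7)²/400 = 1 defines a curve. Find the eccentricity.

Center (-3, 7). The larger denominator 400 sits under the y-term, so the major axis is vertical; a² = 400, b² = 256.
c² = a² - b² = 144, so c = 12.
e = c/a = 12/20 = 3/5.

e = 3/5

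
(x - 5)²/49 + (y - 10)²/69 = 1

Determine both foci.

Center (5, 10). The larger denominator 69 sits under the y-term, so the major axis is vertical; a² = 69, b² = 49.
c² = a² - b² = 69 - 49 = 20, so c = 2√5.
Foci lie on the vertical axis through the center: (h, k ± c).

(5, 10 - 2√5) and (5, 10 + 2√5)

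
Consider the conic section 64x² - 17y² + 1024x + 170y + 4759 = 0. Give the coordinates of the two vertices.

(-8, -3) and (-8, 13)

64(x² + 16x) -17(y² - 10y) = -4759
Complete the square: 64(x + 8)² -17(y - 5)² = -4759 + 4096 - 425 = -1088
Divide through by -1088 to get (y - 5)²/64 - (x + 8)²/17 = 1.
Hyperbola, center (-8, 5), transverse axis vertical; a² = 64, b² = 17.
a = 8. Vertices at (h, k ± a).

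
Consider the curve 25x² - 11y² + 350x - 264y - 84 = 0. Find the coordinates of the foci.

Collect terms: 25(x² + 14x) -11(y² + 24y) = 84
Completing the square gives 25(x + 7)² -11(y + 12)² = 84 + 1225 - 1584 = -275.
Divide through by -275 to get (y + 12)²/25 - (x + 7)²/11 = 1.
Hyperbola, center (-7, -12), transverse axis vertical; a² = 25, b² = 11.
c² = a² + b² = 25 + 11 = 36, so c = 6.
Foci lie on the vertical axis through the center: (h, k ± c).

(-7, -18) and (-7, -6)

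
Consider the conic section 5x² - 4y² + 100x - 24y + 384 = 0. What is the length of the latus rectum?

5(x² + 20x) -4(y² + 6y) = -384
Complete the square in x and y: 5(x + 10)² -4(y + 3)² = -384 + 500 - 36 = 80
Divide through by 80 to get (x + 10)²/16 - (y + 3)²/20 = 1.
Hyperbola, center (-10, -3), transverse axis horizontal; a² = 16, b² = 20.
Latus rectum length = 2b²/a = 2·20/4 = 10.

10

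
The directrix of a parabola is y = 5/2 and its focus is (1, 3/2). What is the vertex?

The vertex is the midpoint between the focus and the directrix along the axis of symmetry.
Axis is vertical (directrix is horizontal). Vertex y-coordinate = (3/2 + 5/2)/2 = 2; x-coordinate = 1.

(1, 2)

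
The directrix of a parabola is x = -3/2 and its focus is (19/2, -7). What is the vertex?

(4, -7)

The vertex is the midpoint between the focus and the directrix along the axis of symmetry.
Axis is horizontal (directrix is vertical). Vertex x-coordinate = (19/2 + (-3/2))/2 = 4; y-coordinate = -7.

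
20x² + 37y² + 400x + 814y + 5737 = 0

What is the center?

20(x² + 20x) + 37(y² + 22y) = -5737
20(x + 10)² + 37(y + 11)² = -5737 + 2000 + 4477 = 740
Dividing both sides by 740: (x + 10)²/37 + (y + 11)²/20 = 1
Ellipse with center (-10, -11).

(-10, -11)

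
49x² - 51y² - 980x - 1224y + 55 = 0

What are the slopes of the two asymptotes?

7√51/51 and -7√51/51

Rearranging, 49(x² - 20x) -51(y² + 24y) = -55.
Completing the square gives 49(x - 10)² -51(y + 12)² = -55 + 4900 - 7344 = -2499.
Divide through by -2499 to get (y + 12)²/49 - (x - 10)²/51 = 1.
Hyperbola, center (10, -12), transverse axis vertical; a² = 49, b² = 51.
For a vertical hyperbola the asymptotes have slope ±a/b.
Here that is ±7/√51 = ±7√51/51.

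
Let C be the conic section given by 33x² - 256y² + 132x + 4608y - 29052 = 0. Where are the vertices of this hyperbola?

Group: 33(x² + 4x) -256(y² - 18y) = 29052
Complete the square: 33(x + 2)² -256(y - 9)² = 29052 + 132 - 20736 = 8448
Dividing both sides by 8448: (x + 2)²/256 - (y - 9)²/33 = 1
Hyperbola, center (-2, 9), transverse axis horizontal; a² = 256, b² = 33.
a = 16. Vertices at (h ± a, k).

(-18, 9) and (14, 9)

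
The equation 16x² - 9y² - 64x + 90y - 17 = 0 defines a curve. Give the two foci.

Collect terms: 16(x² - 4x) -9(y² - 10y) = 17
Complete the square: 16(x - 2)² -9(y - 5)² = 17 + 64 - 225 = -144
Divide by -144: (y - 5)²/16 - (x - 2)²/9 = 1
Hyperbola, center (2, 5), transverse axis vertical; a² = 16, b² = 9.
c² = a² + b² = 16 + 9 = 25, so c = 5.
Foci lie on the vertical axis through the center: (h, k ± c).

(2, 0) and (2, 10)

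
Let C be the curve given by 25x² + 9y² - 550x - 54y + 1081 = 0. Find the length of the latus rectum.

Collect terms: 25(x² - 22x) + 9(y² - 6y) = -1081
Complete the square: 25(x - 11)² + 9(y - 3)² = -1081 + 3025 + 81 = 2025
Dividing both sides by 2025: (x - 11)²/81 + (y - 3)²/225 = 1
Ellipse, center (11, 3), major axis vertical; a² = 225, b² = 81.
Latus rectum length = 2b²/a = 2·81/15 = 54/5.

54/5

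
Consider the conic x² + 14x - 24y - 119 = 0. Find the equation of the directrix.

Only x is squared. Complete the square in x: (x + 7)² = 24(y + 7).
Vertex (-7, -7); 4p = 24 so p = 6. Opens up.
Directrix is the horizontal line y = k − p = -7 − (6) = -13.

y = -13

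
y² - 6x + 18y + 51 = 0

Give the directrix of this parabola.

x = -13/2

Only y is squared. Complete the square in y: (y + 9)² = 6(x + 5).
Vertex (-5, -9); 4p = 6 so p = 3/2. Opens right.
Directrix is the vertical line x = h − p = -5 − (3/2) = -13/2.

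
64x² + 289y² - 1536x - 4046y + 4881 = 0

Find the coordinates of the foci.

Group: 64(x² - 24x) + 289(y² - 14y) = -4881
Completing the square gives 64(x - 12)² + 289(y - 7)² = -4881 + 9216 + 14161 = 18496.
Divide by 18496: (x - 12)²/289 + (y - 7)²/64 = 1
Ellipse, center (12, 7), major axis horizontal; a² = 289, b² = 64.
c² = a² - b² = 289 - 64 = 225, so c = 15.
Foci lie on the horizontal axis through the center: (h ± c, k).

(-3, 7) and (27, 7)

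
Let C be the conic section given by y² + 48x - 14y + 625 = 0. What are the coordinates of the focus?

(-24, 7)

Only y is squared. Complete the square in y: (y - 7)² = -48(x + 12).
Vertex (-12, 7); 4p = -48 so p = -12. Opens left.
Focus is p units from the vertex along the axis: (h + p, k).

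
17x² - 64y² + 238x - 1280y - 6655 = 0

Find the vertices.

(-15, -10) and (1, -10)

Collect terms: 17(x² + 14x) -64(y² + 20y) = 6655
Complete the square: 17(x + 7)² -64(y + 10)² = 6655 + 833 - 6400 = 1088
Divide through by 1088 to get (x + 7)²/64 - (y + 10)²/17 = 1.
Hyperbola, center (-7, -10), transverse axis horizontal; a² = 64, b² = 17.
a = 8. Vertices at (h ± a, k).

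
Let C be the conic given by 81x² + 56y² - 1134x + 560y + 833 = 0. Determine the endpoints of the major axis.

Rearranging, 81(x² - 14x) + 56(y² + 10y) = -833.
81(x - 7)² + 56(y + 5)² = -833 + 3969 + 1400 = 4536
Divide through by 4536 to get (x - 7)²/56 + (y + 5)²/81 = 1.
Ellipse, center (7, -5), major axis vertical; a² = 81, b² = 56.
a = 9. Vertices at (h, k ± a).

(7, -14) and (7, 4)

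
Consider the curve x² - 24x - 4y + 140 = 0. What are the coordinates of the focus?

(12, 0)

Only x is squared. Complete the square in x: (x - 12)² = 4(y + 1).
Vertex (12, -1); 4p = 4 so p = 1. Opens up.
Focus is p units from the vertex along the axis: (h, k + p).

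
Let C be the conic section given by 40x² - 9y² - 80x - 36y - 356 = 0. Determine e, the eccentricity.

e = 7/3

Group the x- and y-terms: 40(x² - 2x) -9(y² + 4y) = 356
40(x - 1)² -9(y + 2)² = 356 + 40 - 36 = 360
Dividing both sides by 360: (x - 1)²/9 - (y + 2)²/40 = 1
Hyperbola, center (1, -2), transverse axis horizontal; a² = 9, b² = 40.
c² = a² + b² = 49, so c = 7.
e = c/a = 7/3.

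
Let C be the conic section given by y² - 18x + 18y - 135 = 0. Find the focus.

Only y is squared. Complete the square in y: (y + 9)² = 18(x + 12).
Vertex (-12, -9); 4p = 18 so p = 9/2. Opens right.
Focus is p units from the vertex along the axis: (h + p, k).

(-15/2, -9)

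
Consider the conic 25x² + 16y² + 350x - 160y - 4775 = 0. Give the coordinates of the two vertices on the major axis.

(-7, -15) and (-7, 25)

25(x² + 14x) + 16(y² - 10y) = 4775
Complete the square: 25(x + 7)² + 16(y - 5)² = 4775 + 1225 + 400 = 6400
Dividing both sides by 6400: (x + 7)²/256 + (y - 5)²/400 = 1
Ellipse, center (-7, 5), major axis vertical; a² = 400, b² = 256.
a = 20. Vertices at (h, k ± a).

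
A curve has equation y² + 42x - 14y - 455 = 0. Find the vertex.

Only y is squared. Complete the square in y: (y - 7)² = -42(x - 12).
Vertex (12, 7); 4p = -42 so p = -21/2. Opens left.

(12, 7)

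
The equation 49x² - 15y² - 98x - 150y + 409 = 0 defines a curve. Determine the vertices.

(1, -12) and (1, 2)

Group the x- and y-terms: 49(x² - 2x) -15(y² + 10y) = -409
Complete the square: 49(x - 1)² -15(y + 5)² = -409 + 49 - 375 = -735
Dividing both sides by -735: (y + 5)²/49 - (x - 1)²/15 = 1
Hyperbola, center (1, -5), transverse axis vertical; a² = 49, b² = 15.
a = 7. Vertices at (h, k ± a).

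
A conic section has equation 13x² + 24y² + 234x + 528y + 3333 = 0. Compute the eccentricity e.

13(x² + 18x) + 24(y² + 22y) = -3333
Complete the square in x and y: 13(x + 9)² + 24(y + 11)² = -3333 + 1053 + 2904 = 624
Dividing both sides by 624: (x + 9)²/48 + (y + 11)²/26 = 1
Ellipse, center (-9, -11), major axis horizontal; a² = 48, b² = 26.
c² = a² - b² = 22, so c = √22.
e = c/a = √22/4√3 = √66/12.

e = √66/12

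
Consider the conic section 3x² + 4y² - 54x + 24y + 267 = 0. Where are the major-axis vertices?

Group: 3(x² - 18x) + 4(y² + 6y) = -267
Complete the square in x and y: 3(x - 9)² + 4(y + 3)² = -267 + 243 + 36 = 12
Dividing both sides by 12: (x - 9)²/4 + (y + 3)²/3 = 1
Ellipse, center (9, -3), major axis horizontal; a² = 4, b² = 3.
a = 2. Vertices at (h ± a, k).

(7, -3) and (11, -3)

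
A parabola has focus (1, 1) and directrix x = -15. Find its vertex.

(-7, 1)

The vertex is the midpoint between the focus and the directrix along the axis of symmetry.
Axis is horizontal (directrix is vertical). Vertex x-coordinate = (1 + (-15))/2 = -7; y-coordinate = 1.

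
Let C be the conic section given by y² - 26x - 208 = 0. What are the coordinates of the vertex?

(-8, 0)

Only y is squared. Complete the square in y: y² = 26(x + 8).
Vertex (-8, 0); 4p = 26 so p = 13/2. Opens right.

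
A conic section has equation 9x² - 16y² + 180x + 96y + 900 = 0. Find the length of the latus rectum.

32/3

Collect terms: 9(x² + 20x) -16(y² - 6y) = -900
9(x + 10)² -16(y - 3)² = -900 + 900 - 144 = -144
Dividing both sides by -144: (y - 3)²/9 - (x + 10)²/16 = 1
Hyperbola, center (-10, 3), transverse axis vertical; a² = 9, b² = 16.
Latus rectum length = 2b²/a = 2·16/3 = 32/3.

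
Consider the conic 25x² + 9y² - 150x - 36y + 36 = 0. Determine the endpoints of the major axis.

Group the x- and y-terms: 25(x² - 6x) + 9(y² - 4y) = -36
Complete the square: 25(x - 3)² + 9(y - 2)² = -36 + 225 + 36 = 225
Dividing both sides by 225: (x - 3)²/9 + (y - 2)²/25 = 1
Ellipse, center (3, 2), major axis vertical; a² = 25, b² = 9.
a = 5. Vertices at (h, k ± a).

(3, -3) and (3, 7)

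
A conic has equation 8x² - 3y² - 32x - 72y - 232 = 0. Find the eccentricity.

Group the x- and y-terms: 8(x² - 4x) -3(y² + 24y) = 232
8(x - 2)² -3(y + 12)² = 232 + 32 - 432 = -168
Dividing both sides by -168: (y + 12)²/56 - (x - 2)²/21 = 1
Hyperbola, center (2, -12), transverse axis vertical; a² = 56, b² = 21.
c² = a² + b² = 77, so c = √77.
e = c/a = √77/2√14 = √22/4.

e = √22/4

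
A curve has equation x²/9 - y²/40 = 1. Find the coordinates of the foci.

Center (0, 0). The positive term is the x-term, so the transverse axis is horizontal; a² = 9, b² = 40.
c² = a² + b² = 9 + 40 = 49, so c = 7.
Foci lie on the horizontal axis through the center: (h ± c, k).

(-7, 0) and (7, 0)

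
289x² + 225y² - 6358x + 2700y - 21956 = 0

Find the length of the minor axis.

30

Collect terms: 289(x² - 22x) + 225(y² + 12y) = 21956
Complete the square: 289(x - 11)² + 225(y + 6)² = 21956 + 34969 + 8100 = 65025
Dividing both sides by 65025: (x - 11)²/225 + (y + 6)²/289 = 1
Ellipse, center (11, -6), major axis vertical; a² = 289, b² = 225.
b² = 225 so b = 15; the minor axis has length 2b = 30.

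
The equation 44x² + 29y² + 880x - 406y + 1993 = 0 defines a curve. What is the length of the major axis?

4√33

Group: 44(x² + 20x) + 29(y² - 14y) = -1993
Completing the square gives 44(x + 10)² + 29(y - 7)² = -1993 + 4400 + 1421 = 3828.
Divide by 3828: (x + 10)²/87 + (y - 7)²/132 = 1
Ellipse, center (-10, 7), major axis vertical; a² = 132, b² = 87.
a² = 132 so a = 2√33; the major axis has length 2a = 4√33.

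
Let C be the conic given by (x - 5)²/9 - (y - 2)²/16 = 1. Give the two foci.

(0, 2) and (10, 2)

Center (5, 2). The positive term is the x-term, so the transverse axis is horizontal; a² = 9, b² = 16.
c² = a² + b² = 9 + 16 = 25, so c = 5.
Foci lie on the horizontal axis through the center: (h ± c, k).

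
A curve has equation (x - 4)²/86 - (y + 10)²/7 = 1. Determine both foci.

Center (4, -10). The positive term is the x-term, so the transverse axis is horizontal; a² = 86, b² = 7.
c² = a² + b² = 86 + 7 = 93, so c = √93.
Foci lie on the horizontal axis through the center: (h ± c, k).

(4 - √93, -10) and (4 + √93, -10)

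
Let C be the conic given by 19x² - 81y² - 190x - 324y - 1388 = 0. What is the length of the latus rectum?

38/9

Group the x- and y-terms: 19(x² - 10x) -81(y² + 4y) = 1388
Complete the square in x and y: 19(x - 5)² -81(y + 2)² = 1388 + 475 - 324 = 1539
Dividing both sides by 1539: (x - 5)²/81 - (y + 2)²/19 = 1
Hyperbola, center (5, -2), transverse axis horizontal; a² = 81, b² = 19.
Latus rectum length = 2b²/a = 2·19/9 = 38/9.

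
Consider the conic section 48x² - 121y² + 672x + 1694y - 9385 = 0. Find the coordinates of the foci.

Rearranging, 48(x² + 14x) -121(y² - 14y) = 9385.
48(x + 7)² -121(y - 7)² = 9385 + 2352 - 5929 = 5808
Divide through by 5808 to get (x + 7)²/121 - (y - 7)²/48 = 1.
Hyperbola, center (-7, 7), transverse axis horizontal; a² = 121, b² = 48.
c² = a² + b² = 121 + 48 = 169, so c = 13.
Foci lie on the horizontal axis through the center: (h ± c, k).

(-20, 7) and (6, 7)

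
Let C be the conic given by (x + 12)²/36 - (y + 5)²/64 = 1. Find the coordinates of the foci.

(-22, -5) and (-2, -5)

Center (-12, -5). The positive term is the x-term, so the transverse axis is horizontal; a² = 36, b² = 64.
c² = a² + b² = 36 + 64 = 100, so c = 10.
Foci lie on the horizontal axis through the center: (h ± c, k).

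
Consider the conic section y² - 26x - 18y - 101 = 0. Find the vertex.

(-7, 9)

Only y is squared. Complete the square in y: (y - 9)² = 26(x + 7).
Vertex (-7, 9); 4p = 26 so p = 13/2. Opens right.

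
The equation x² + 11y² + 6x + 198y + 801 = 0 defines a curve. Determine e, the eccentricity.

e = √110/11

Group the x- and y-terms: (x² + 6x) + 11(y² + 18y) = -801
Complete the square in x and y: (x + 3)² + 11(y + 9)² = -801 + 9 + 891 = 99
Divide by 99: (x + 3)²/99 + (y + 9)²/9 = 1
Ellipse, center (-3, -9), major axis horizontal; a² = 99, b² = 9.
c² = a² - b² = 90, so c = 3√10.
e = c/a = 3√10/3√11 = √110/11.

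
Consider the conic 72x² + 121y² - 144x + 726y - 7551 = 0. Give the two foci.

(-6, -3) and (8, -3)

Group the x- and y-terms: 72(x² - 2x) + 121(y² + 6y) = 7551
Completing the square gives 72(x - 1)² + 121(y + 3)² = 7551 + 72 + 1089 = 8712.
Divide by 8712: (x - 1)²/121 + (y + 3)²/72 = 1
Ellipse, center (1, -3), major axis horizontal; a² = 121, b² = 72.
c² = a² - b² = 121 - 72 = 49, so c = 7.
Foci lie on the horizontal axis through the center: (h ± c, k).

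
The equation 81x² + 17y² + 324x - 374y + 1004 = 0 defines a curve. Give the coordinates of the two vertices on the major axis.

(-2, 2) and (-2, 20)

Group the x- and y-terms: 81(x² + 4x) + 17(y² - 22y) = -1004
81(x + 2)² + 17(y - 11)² = -1004 + 324 + 2057 = 1377
Divide through by 1377 to get (x + 2)²/17 + (y - 11)²/81 = 1.
Ellipse, center (-2, 11), major axis vertical; a² = 81, b² = 17.
a = 9. Vertices at (h, k ± a).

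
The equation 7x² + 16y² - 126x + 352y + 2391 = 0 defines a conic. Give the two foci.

(6, -11) and (12, -11)

Group the x- and y-terms: 7(x² - 18x) + 16(y² + 22y) = -2391
Completing the square gives 7(x - 9)² + 16(y + 11)² = -2391 + 567 + 1936 = 112.
Divide by 112: (x - 9)²/16 + (y + 11)²/7 = 1
Ellipse, center (9, -11), major axis horizontal; a² = 16, b² = 7.
c² = a² - b² = 16 - 7 = 9, so c = 3.
Foci lie on the horizontal axis through the center: (h ± c, k).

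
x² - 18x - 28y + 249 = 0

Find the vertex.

Only x is squared. Complete the square in x: (x - 9)² = 28(y - 6).
Vertex (9, 6); 4p = 28 so p = 7. Opens up.

(9, 6)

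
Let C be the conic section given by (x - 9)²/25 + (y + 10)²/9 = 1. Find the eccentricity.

e = 4/5

Center (9, -10). The larger denominator 25 sits under the x-term, so the major axis is horizontal; a² = 25, b² = 9.
c² = a² - b² = 16, so c = 4.
e = c/a = 4/5.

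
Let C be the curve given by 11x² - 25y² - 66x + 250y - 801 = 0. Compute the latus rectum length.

Collect terms: 11(x² - 6x) -25(y² - 10y) = 801
Completing the square gives 11(x - 3)² -25(y - 5)² = 801 + 99 - 625 = 275.
Dividing both sides by 275: (x - 3)²/25 - (y - 5)²/11 = 1
Hyperbola, center (3, 5), transverse axis horizontal; a² = 25, b² = 11.
Latus rectum length = 2b²/a = 2·11/5 = 22/5.

22/5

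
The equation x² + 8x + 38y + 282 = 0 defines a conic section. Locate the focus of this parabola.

Only x is squared. Complete the square in x: (x + 4)² = -38(y + 7).
Vertex (-4, -7); 4p = -38 so p = -19/2. Opens down.
Focus is p units from the vertex along the axis: (h, k + p).

(-4, -33/2)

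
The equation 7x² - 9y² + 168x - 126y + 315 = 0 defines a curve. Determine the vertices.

7(x² + 24x) -9(y² + 14y) = -315
7(x + 12)² -9(y + 7)² = -315 + 1008 - 441 = 252
Dividing both sides by 252: (x + 12)²/36 - (y + 7)²/28 = 1
Hyperbola, center (-12, -7), transverse axis horizontal; a² = 36, b² = 28.
a = 6. Vertices at (h ± a, k).

(-18, -7) and (-6, -7)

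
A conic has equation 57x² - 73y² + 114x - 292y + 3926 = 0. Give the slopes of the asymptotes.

√4161/73 and -√4161/73

Group the x- and y-terms: 57(x² + 2x) -73(y² + 4y) = -3926
Complete the square: 57(x + 1)² -73(y + 2)² = -3926 + 57 - 292 = -4161
Dividing both sides by -4161: (y + 2)²/57 - (x + 1)²/73 = 1
Hyperbola, center (-1, -2), transverse axis vertical; a² = 57, b² = 73.
For a vertical hyperbola the asymptotes have slope ±a/b.
Here that is ±√57/√73 = ±√4161/73.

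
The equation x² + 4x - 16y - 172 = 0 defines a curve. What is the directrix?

Only x is squared. Complete the square in x: (x + 2)² = 16(y + 11).
Vertex (-2, -11); 4p = 16 so p = 4. Opens up.
Directrix is the horizontal line y = k − p = -11 − (4) = -15.

y = -15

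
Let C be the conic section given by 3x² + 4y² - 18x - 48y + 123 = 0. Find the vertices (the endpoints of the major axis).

Rearranging, 3(x² - 6x) + 4(y² - 12y) = -123.
3(x - 3)² + 4(y - 6)² = -123 + 27 + 144 = 48
Divide by 48: (x - 3)²/16 + (y - 6)²/12 = 1
Ellipse, center (3, 6), major axis horizontal; a² = 16, b² = 12.
a = 4. Vertices at (h ± a, k).

(-1, 6) and (7, 6)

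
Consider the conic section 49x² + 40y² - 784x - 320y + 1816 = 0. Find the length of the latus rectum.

Collect terms: 49(x² - 16x) + 40(y² - 8y) = -1816
49(x - 8)² + 40(y - 4)² = -1816 + 3136 + 640 = 1960
Divide through by 1960 to get (x - 8)²/40 + (y - 4)²/49 = 1.
Ellipse, center (8, 4), major axis vertical; a² = 49, b² = 40.
Latus rectum length = 2b²/a = 2·40/7 = 80/7.

80/7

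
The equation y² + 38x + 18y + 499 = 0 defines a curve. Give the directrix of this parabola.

x = -3/2

Only y is squared. Complete the square in y: (y + 9)² = -38(x + 11).
Vertex (-11, -9); 4p = -38 so p = -19/2. Opens left.
Directrix is the vertical line x = h − p = -11 − (-19/2) = -3/2.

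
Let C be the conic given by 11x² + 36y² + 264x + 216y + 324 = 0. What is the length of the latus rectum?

22/3

11(x² + 24x) + 36(y² + 6y) = -324
Completing the square gives 11(x + 12)² + 36(y + 3)² = -324 + 1584 + 324 = 1584.
Dividing both sides by 1584: (x + 12)²/144 + (y + 3)²/44 = 1
Ellipse, center (-12, -3), major axis horizontal; a² = 144, b² = 44.
Latus rectum length = 2b²/a = 2·44/12 = 22/3.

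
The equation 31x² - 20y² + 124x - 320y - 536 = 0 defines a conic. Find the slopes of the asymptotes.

√155/10 and -√155/10

Rearranging, 31(x² + 4x) -20(y² + 16y) = 536.
31(x + 2)² -20(y + 8)² = 536 + 124 - 1280 = -620
Dividing both sides by -620: (y + 8)²/31 - (x + 2)²/20 = 1
Hyperbola, center (-2, -8), transverse axis vertical; a² = 31, b² = 20.
For a vertical hyperbola the asymptotes have slope ±a/b.
Here that is ±√31/2√5 = ±√155/10.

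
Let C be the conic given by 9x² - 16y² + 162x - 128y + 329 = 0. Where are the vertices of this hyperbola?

(-13, -4) and (-5, -4)

9(x² + 18x) -16(y² + 8y) = -329
Completing the square gives 9(x + 9)² -16(y + 4)² = -329 + 729 - 256 = 144.
Divide through by 144 to get (x + 9)²/16 - (y + 4)²/9 = 1.
Hyperbola, center (-9, -4), transverse axis horizontal; a² = 16, b² = 9.
a = 4. Vertices at (h ± a, k).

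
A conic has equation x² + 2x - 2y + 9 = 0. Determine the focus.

Only x is squared. Complete the square in x: (x + 1)² = 2(y - 4).
Vertex (-1, 4); 4p = 2 so p = 1/2. Opens up.
Focus is p units from the vertex along the axis: (h, k + p).

(-1, 9/2)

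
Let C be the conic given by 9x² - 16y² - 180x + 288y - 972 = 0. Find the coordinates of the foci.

(0, 9) and (20, 9)

Group: 9(x² - 20x) -16(y² - 18y) = 972
Complete the square in x and y: 9(x - 10)² -16(y - 9)² = 972 + 900 - 1296 = 576
Divide by 576: (x - 10)²/64 - (y - 9)²/36 = 1
Hyperbola, center (10, 9), transverse axis horizontal; a² = 64, b² = 36.
c² = a² + b² = 64 + 36 = 100, so c = 10.
Foci lie on the horizontal axis through the center: (h ± c, k).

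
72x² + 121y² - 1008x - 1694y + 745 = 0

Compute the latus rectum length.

144/11

Collect terms: 72(x² - 14x) + 121(y² - 14y) = -745
72(x - 7)² + 121(y - 7)² = -745 + 3528 + 5929 = 8712
Divide by 8712: (x - 7)²/121 + (y - 7)²/72 = 1
Ellipse, center (7, 7), major axis horizontal; a² = 121, b² = 72.
Latus rectum length = 2b²/a = 2·72/11 = 144/11.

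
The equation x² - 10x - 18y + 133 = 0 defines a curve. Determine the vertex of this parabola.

Only x is squared. Complete the square in x: (x - 5)² = 18(y - 6).
Vertex (5, 6); 4p = 18 so p = 9/2. Opens up.

(5, 6)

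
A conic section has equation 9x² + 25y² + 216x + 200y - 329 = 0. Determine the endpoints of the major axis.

(-27, -4) and (3, -4)

Rearranging, 9(x² + 24x) + 25(y² + 8y) = 329.
Completing the square gives 9(x + 12)² + 25(y + 4)² = 329 + 1296 + 400 = 2025.
Divide by 2025: (x + 12)²/225 + (y + 4)²/81 = 1
Ellipse, center (-12, -4), major axis horizontal; a² = 225, b² = 81.
a = 15. Vertices at (h ± a, k).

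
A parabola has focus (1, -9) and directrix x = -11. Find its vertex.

(-5, -9)

The vertex is the midpoint between the focus and the directrix along the axis of symmetry.
Axis is horizontal (directrix is vertical). Vertex x-coordinate = (1 + (-11))/2 = -5; y-coordinate = -9.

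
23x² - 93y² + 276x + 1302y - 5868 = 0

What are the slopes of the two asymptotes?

Rearranging, 23(x² + 12x) -93(y² - 14y) = 5868.
Completing the square gives 23(x + 6)² -93(y - 7)² = 5868 + 828 - 4557 = 2139.
Dividing both sides by 2139: (x + 6)²/93 - (y - 7)²/23 = 1
Hyperbola, center (-6, 7), transverse axis horizontal; a² = 93, b² = 23.
For a horizontal hyperbola the asymptotes have slope ±b/a.
Here that is ±√23/√93 = ±√2139/93.

√2139/93 and -√2139/93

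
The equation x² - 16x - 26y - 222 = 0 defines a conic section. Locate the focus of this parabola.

Only x is squared. Complete the square in x: (x - 8)² = 26(y + 11).
Vertex (8, -11); 4p = 26 so p = 13/2. Opens up.
Focus is p units from the vertex along the axis: (h, k + p).

(8, -9/2)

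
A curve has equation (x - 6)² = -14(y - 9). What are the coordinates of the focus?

(6, 11/2)

Vertex (6, 9); 4p = -14 so p = -7/2. Opens down.
Focus is p units from the vertex along the axis: (h, k + p).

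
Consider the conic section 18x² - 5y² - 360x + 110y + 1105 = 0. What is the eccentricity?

e = √115/5

Rearranging, 18(x² - 20x) -5(y² - 22y) = -1105.
Complete the square in x and y: 18(x - 10)² -5(y - 11)² = -1105 + 1800 - 605 = 90
Dividing both sides by 90: (x - 10)²/5 - (y - 11)²/18 = 1
Hyperbola, center (10, 11), transverse axis horizontal; a² = 5, b² = 18.
c² = a² + b² = 23, so c = √23.
e = c/a = √23/√5 = √115/5.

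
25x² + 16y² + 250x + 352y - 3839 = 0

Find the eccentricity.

Collect terms: 25(x² + 10x) + 16(y² + 22y) = 3839
Complete the square: 25(x + 5)² + 16(y + 11)² = 3839 + 625 + 1936 = 6400
Divide by 6400: (x + 5)²/256 + (y + 11)²/400 = 1
Ellipse, center (-5, -11), major axis vertical; a² = 400, b² = 256.
c² = a² - b² = 144, so c = 12.
e = c/a = 12/20 = 3/5.

e = 3/5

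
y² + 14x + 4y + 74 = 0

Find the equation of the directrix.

x = -3/2

Only y is squared. Complete the square in y: (y + 2)² = -14(x + 5).
Vertex (-5, -2); 4p = -14 so p = -7/2. Opens left.
Directrix is the vertical line x = h − p = -5 − (-7/2) = -3/2.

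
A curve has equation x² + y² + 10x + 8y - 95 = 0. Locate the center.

(x² + 10x) + (y² + 8y) = 95
(x + 5)² + (y + 4)² = 95 + 25 + 16 = 136
So (x + 5)² + (y + 4)² = 136.
Circle centered at (-5, -4) with r² = 136.

(-5, -4)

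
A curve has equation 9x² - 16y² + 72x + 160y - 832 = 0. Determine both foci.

(-14, 5) and (6, 5)

9(x² + 8x) -16(y² - 10y) = 832
9(x + 4)² -16(y - 5)² = 832 + 144 - 400 = 576
Divide by 576: (x + 4)²/64 - (y - 5)²/36 = 1
Hyperbola, center (-4, 5), transverse axis horizontal; a² = 64, b² = 36.
c² = a² + b² = 64 + 36 = 100, so c = 10.
Foci lie on the horizontal axis through the center: (h ± c, k).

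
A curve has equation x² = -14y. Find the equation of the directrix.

y = 7/2

Vertex (0, 0); 4p = -14 so p = -7/2. Opens down.
Directrix is the horizontal line y = k − p = 0 − (-7/2) = 7/2.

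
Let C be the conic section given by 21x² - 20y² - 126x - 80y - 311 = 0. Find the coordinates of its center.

Group: 21(x² - 6x) -20(y² + 4y) = 311
Complete the square: 21(x - 3)² -20(y + 2)² = 311 + 189 - 80 = 420
Divide through by 420 to get (x - 3)²/20 - (y + 2)²/21 = 1.
Hyperbola with center (3, -2).

(3, -2)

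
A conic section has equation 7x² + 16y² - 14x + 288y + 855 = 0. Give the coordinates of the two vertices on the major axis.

7(x² - 2x) + 16(y² + 18y) = -855
Complete the square: 7(x - 1)² + 16(y + 9)² = -855 + 7 + 1296 = 448
Divide through by 448 to get (x - 1)²/64 + (y + 9)²/28 = 1.
Ellipse, center (1, -9), major axis horizontal; a² = 64, b² = 28.
a = 8. Vertices at (h ± a, k).

(-7, -9) and (9, -9)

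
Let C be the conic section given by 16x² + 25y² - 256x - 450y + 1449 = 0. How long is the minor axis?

16

Rearranging, 16(x² - 16x) + 25(y² - 18y) = -1449.
Complete the square: 16(x - 8)² + 25(y - 9)² = -1449 + 1024 + 2025 = 1600
Divide by 1600: (x - 8)²/100 + (y - 9)²/64 = 1
Ellipse, center (8, 9), major axis horizontal; a² = 100, b² = 64.
b² = 64 so b = 8; the minor axis has length 2b = 16.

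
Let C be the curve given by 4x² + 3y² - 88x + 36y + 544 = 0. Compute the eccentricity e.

e = 1/2

4(x² - 22x) + 3(y² + 12y) = -544
Complete the square in x and y: 4(x - 11)² + 3(y + 6)² = -544 + 484 + 108 = 48
Divide through by 48 to get (x - 11)²/12 + (y + 6)²/16 = 1.
Ellipse, center (11, -6), major axis vertical; a² = 16, b² = 12.
c² = a² - b² = 4, so c = 2.
e = c/a = 2/4 = 1/2.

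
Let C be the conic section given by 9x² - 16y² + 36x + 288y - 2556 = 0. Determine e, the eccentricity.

e = 5/4

Collect terms: 9(x² + 4x) -16(y² - 18y) = 2556
9(x + 2)² -16(y - 9)² = 2556 + 36 - 1296 = 1296
Divide through by 1296 to get (x + 2)²/144 - (y - 9)²/81 = 1.
Hyperbola, center (-2, 9), transverse axis horizontal; a² = 144, b² = 81.
c² = a² + b² = 225, so c = 15.
e = c/a = 15/12 = 5/4.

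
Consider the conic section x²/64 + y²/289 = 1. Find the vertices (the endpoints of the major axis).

(0, -17) and (0, 17)

Center (0, 0). The larger denominator 289 sits under the y-term, so the major axis is vertical; a² = 289, b² = 64.
a = 17. Vertices at (h, k ± a).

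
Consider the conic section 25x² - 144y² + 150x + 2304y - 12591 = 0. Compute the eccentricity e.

Collect terms: 25(x² + 6x) -144(y² - 16y) = 12591
25(x + 3)² -144(y - 8)² = 12591 + 225 - 9216 = 3600
Divide by 3600: (x + 3)²/144 - (y - 8)²/25 = 1
Hyperbola, center (-3, 8), transverse axis horizontal; a² = 144, b² = 25.
c² = a² + b² = 169, so c = 13.
e = c/a = 13/12.

e = 13/12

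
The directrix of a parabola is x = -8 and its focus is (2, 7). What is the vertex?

The vertex is the midpoint between the focus and the directrix along the axis of symmetry.
Axis is horizontal (directrix is vertical). Vertex x-coordinate = (2 + (-8))/2 = -3; y-coordinate = 7.

(-3, 7)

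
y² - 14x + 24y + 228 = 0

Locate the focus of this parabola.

Only y is squared. Complete the square in y: (y + 12)² = 14(x - 6).
Vertex (6, -12); 4p = 14 so p = 7/2. Opens right.
Focus is p units from the vertex along the axis: (h + p, k).

(19/2, -12)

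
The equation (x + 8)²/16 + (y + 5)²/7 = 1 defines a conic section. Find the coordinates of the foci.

(-11, -5) and (-5, -5)

Center (-8, -5). The larger denominator 16 sits under the x-term, so the major axis is horizontal; a² = 16, b² = 7.
c² = a² - b² = 16 - 7 = 9, so c = 3.
Foci lie on the horizontal axis through the center: (h ± c, k).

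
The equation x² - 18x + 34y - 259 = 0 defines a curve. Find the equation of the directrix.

Only x is squared. Complete the square in x: (x - 9)² = -34(y - 10).
Vertex (9, 10); 4p = -34 so p = -17/2. Opens down.
Directrix is the horizontal line y = k − p = 10 − (-17/2) = 37/2.

y = 37/2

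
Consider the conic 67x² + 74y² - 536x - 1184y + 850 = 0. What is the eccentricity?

e = √518/74

67(x² - 8x) + 74(y² - 16y) = -850
Completing the square gives 67(x - 4)² + 74(y - 8)² = -850 + 1072 + 4736 = 4958.
Divide through by 4958 to get (x - 4)²/74 + (y - 8)²/67 = 1.
Ellipse, center (4, 8), major axis horizontal; a² = 74, b² = 67.
c² = a² - b² = 7, so c = √7.
e = c/a = √7/√74 = √518/74.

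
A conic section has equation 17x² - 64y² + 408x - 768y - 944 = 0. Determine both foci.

17(x² + 24x) -64(y² + 12y) = 944
Complete the square: 17(x + 12)² -64(y + 6)² = 944 + 2448 - 2304 = 1088
Dividing both sides by 1088: (x + 12)²/64 - (y + 6)²/17 = 1
Hyperbola, center (-12, -6), transverse axis horizontal; a² = 64, b² = 17.
c² = a² + b² = 64 + 17 = 81, so c = 9.
Foci lie on the horizontal axis through the center: (h ± c, k).

(-21, -6) and (-3, -6)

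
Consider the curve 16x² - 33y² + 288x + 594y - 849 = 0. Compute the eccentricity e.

e = 7/4

Collect terms: 16(x² + 18x) -33(y² - 18y) = 849
Complete the square in x and y: 16(x + 9)² -33(y - 9)² = 849 + 1296 - 2673 = -528
Divide through by -528 to get (y - 9)²/16 - (x + 9)²/33 = 1.
Hyperbola, center (-9, 9), transverse axis vertical; a² = 16, b² = 33.
c² = a² + b² = 49, so c = 7.
e = c/a = 7/4.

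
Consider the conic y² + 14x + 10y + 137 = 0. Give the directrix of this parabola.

Only y is squared. Complete the square in y: (y + 5)² = -14(x + 8).
Vertex (-8, -5); 4p = -14 so p = -7/2. Opens left.
Directrix is the vertical line x = h − p = -8 − (-7/2) = -9/2.

x = -9/2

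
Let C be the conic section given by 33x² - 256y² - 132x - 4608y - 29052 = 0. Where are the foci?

(-15, -9) and (19, -9)

Rearranging, 33(x² - 4x) -256(y² + 18y) = 29052.
Complete the square: 33(x - 2)² -256(y + 9)² = 29052 + 132 - 20736 = 8448
Dividing both sides by 8448: (x - 2)²/256 - (y + 9)²/33 = 1
Hyperbola, center (2, -9), transverse axis horizontal; a² = 256, b² = 33.
c² = a² + b² = 256 + 33 = 289, so c = 17.
Foci lie on the horizontal axis through the center: (h ± c, k).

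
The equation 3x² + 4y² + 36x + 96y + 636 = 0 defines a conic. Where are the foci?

Group the x- and y-terms: 3(x² + 12x) + 4(y² + 24y) = -636
Completing the square gives 3(x + 6)² + 4(y + 12)² = -636 + 108 + 576 = 48.
Divide through by 48 to get (x + 6)²/16 + (y + 12)²/12 = 1.
Ellipse, center (-6, -12), major axis horizontal; a² = 16, b² = 12.
c² = a² - b² = 16 - 12 = 4, so c = 2.
Foci lie on the horizontal axis through the center: (h ± c, k).

(-8, -12) and (-4, -12)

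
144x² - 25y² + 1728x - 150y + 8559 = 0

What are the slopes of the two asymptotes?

12/5 and -12/5

Rearranging, 144(x² + 12x) -25(y² + 6y) = -8559.
Completing the square gives 144(x + 6)² -25(y + 3)² = -8559 + 5184 - 225 = -3600.
Divide through by -3600 to get (y + 3)²/144 - (x + 6)²/25 = 1.
Hyperbola, center (-6, -3), transverse axis vertical; a² = 144, b² = 25.
For a vertical hyperbola the asymptotes have slope ±a/b.
Here that is ±12/5.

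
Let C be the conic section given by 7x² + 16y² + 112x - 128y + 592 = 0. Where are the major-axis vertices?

(-12, 4) and (-4, 4)

Rearranging, 7(x² + 16x) + 16(y² - 8y) = -592.
Completing the square gives 7(x + 8)² + 16(y - 4)² = -592 + 448 + 256 = 112.
Dividing both sides by 112: (x + 8)²/16 + (y - 4)²/7 = 1
Ellipse, center (-8, 4), major axis horizontal; a² = 16, b² = 7.
a = 4. Vertices at (h ± a, k).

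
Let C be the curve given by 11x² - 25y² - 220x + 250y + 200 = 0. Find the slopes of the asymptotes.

11(x² - 20x) -25(y² - 10y) = -200
11(x - 10)² -25(y - 5)² = -200 + 1100 - 625 = 275
Dividing both sides by 275: (x - 10)²/25 - (y - 5)²/11 = 1
Hyperbola, center (10, 5), transverse axis horizontal; a² = 25, b² = 11.
For a horizontal hyperbola the asymptotes have slope ±b/a.
Here that is ±√11/5.

√11/5 and -√11/5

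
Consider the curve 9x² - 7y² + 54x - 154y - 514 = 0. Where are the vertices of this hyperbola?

Rearranging, 9(x² + 6x) -7(y² + 22y) = 514.
Complete the square: 9(x + 3)² -7(y + 11)² = 514 + 81 - 847 = -252
Divide through by -252 to get (y + 11)²/36 - (x + 3)²/28 = 1.
Hyperbola, center (-3, -11), transverse axis vertical; a² = 36, b² = 28.
a = 6. Vertices at (h, k ± a).

(-3, -17) and (-3, -5)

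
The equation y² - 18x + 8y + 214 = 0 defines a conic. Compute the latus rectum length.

18

Only y is squared. Complete the square in y: (y + 4)² = 18(x - 11).
Vertex (11, -4); 4p = 18 so p = 9/2. Opens right.
Latus rectum length = |4p| = 18.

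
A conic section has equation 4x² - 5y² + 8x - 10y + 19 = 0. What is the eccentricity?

e = 3/2

Rearranging, 4(x² + 2x) -5(y² + 2y) = -19.
4(x + 1)² -5(y + 1)² = -19 + 4 - 5 = -20
Divide by -20: (y + 1)²/4 - (x + 1)²/5 = 1
Hyperbola, center (-1, -1), transverse axis vertical; a² = 4, b² = 5.
c² = a² + b² = 9, so c = 3.
e = c/a = 3/2.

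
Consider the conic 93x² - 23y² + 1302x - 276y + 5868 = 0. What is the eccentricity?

93(x² + 14x) -23(y² + 12y) = -5868
Complete the square: 93(x + 7)² -23(y + 6)² = -5868 + 4557 - 828 = -2139
Divide by -2139: (y + 6)²/93 - (x + 7)²/23 = 1
Hyperbola, center (-7, -6), transverse axis vertical; a² = 93, b² = 23.
c² = a² + b² = 116, so c = 2√29.
e = c/a = 2√29/√93 = 2√2697/93.

e = 2√2697/93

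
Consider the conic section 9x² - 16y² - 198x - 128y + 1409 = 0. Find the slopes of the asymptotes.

Collect terms: 9(x² - 22x) -16(y² + 8y) = -1409
Complete the square in x and y: 9(x - 11)² -16(y + 4)² = -1409 + 1089 - 256 = -576
Divide by -576: (y + 4)²/36 - (x - 11)²/64 = 1
Hyperbola, center (11, -4), transverse axis vertical; a² = 36, b² = 64.
For a vertical hyperbola the asymptotes have slope ±a/b.
Here that is ±6/8 = ±3/4.

3/4 and -3/4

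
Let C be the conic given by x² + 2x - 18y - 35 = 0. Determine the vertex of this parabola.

(-1, -2)

Only x is squared. Complete the square in x: (x + 1)² = 18(y + 2).
Vertex (-1, -2); 4p = 18 so p = 9/2. Opens up.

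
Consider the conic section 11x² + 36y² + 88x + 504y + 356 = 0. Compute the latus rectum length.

Group: 11(x² + 8x) + 36(y² + 14y) = -356
Completing the square gives 11(x + 4)² + 36(y + 7)² = -356 + 176 + 1764 = 1584.
Divide through by 1584 to get (x + 4)²/144 + (y + 7)²/44 = 1.
Ellipse, center (-4, -7), major axis horizontal; a² = 144, b² = 44.
Latus rectum length = 2b²/a = 2·44/12 = 22/3.

22/3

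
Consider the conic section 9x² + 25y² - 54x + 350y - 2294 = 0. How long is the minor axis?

24

Group: 9(x² - 6x) + 25(y² + 14y) = 2294
Complete the square in x and y: 9(x - 3)² + 25(y + 7)² = 2294 + 81 + 1225 = 3600
Dividing both sides by 3600: (x - 3)²/400 + (y + 7)²/144 = 1
Ellipse, center (3, -7), major axis horizontal; a² = 400, b² = 144.
b² = 144 so b = 12; the minor axis has length 2b = 24.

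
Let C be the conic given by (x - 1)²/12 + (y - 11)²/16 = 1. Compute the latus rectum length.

Center (1, 11). The larger denominator 16 sits under the y-term, so the major axis is vertical; a² = 16, b² = 12.
Latus rectum length = 2b²/a = 2·12/4 = 6.

6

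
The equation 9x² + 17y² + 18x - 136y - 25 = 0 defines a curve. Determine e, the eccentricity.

e = 2√34/17

Rearranging, 9(x² + 2x) + 17(y² - 8y) = 25.
Complete the square in x and y: 9(x + 1)² + 17(y - 4)² = 25 + 9 + 272 = 306
Dividing both sides by 306: (x + 1)²/34 + (y - 4)²/18 = 1
Ellipse, center (-1, 4), major axis horizontal; a² = 34, b² = 18.
c² = a² - b² = 16, so c = 4.
e = c/a = 4/√34 = 2√34/17.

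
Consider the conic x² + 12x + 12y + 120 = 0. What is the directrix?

Only x is squared. Complete the square in x: (x + 6)² = -12(y + 7).
Vertex (-6, -7); 4p = -12 so p = -3. Opens down.
Directrix is the horizontal line y = k − p = -7 − (-3) = -4.

y = -4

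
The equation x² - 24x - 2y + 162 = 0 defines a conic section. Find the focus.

Only x is squared. Complete the square in x: (x - 12)² = 2(y - 9).
Vertex (12, 9); 4p = 2 so p = 1/2. Opens up.
Focus is p units from the vertex along the axis: (h, k + p).

(12, 19/2)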